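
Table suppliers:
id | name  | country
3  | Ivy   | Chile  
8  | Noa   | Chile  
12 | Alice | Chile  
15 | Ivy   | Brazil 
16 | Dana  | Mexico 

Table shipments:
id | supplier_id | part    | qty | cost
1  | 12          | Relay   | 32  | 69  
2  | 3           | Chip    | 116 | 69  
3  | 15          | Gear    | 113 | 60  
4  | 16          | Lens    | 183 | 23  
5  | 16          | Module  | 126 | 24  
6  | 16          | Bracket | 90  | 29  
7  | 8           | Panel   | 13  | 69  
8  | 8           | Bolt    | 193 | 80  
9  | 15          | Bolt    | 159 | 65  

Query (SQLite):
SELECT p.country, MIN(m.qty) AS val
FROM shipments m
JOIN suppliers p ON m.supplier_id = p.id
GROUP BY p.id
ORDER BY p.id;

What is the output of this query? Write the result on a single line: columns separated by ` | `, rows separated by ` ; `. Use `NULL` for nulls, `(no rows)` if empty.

Join each shipments row to its suppliers via supplier_id.
Group joined rows by suppliers.id; compute MIN(m.qty) per group.
  3: ids {2} → MIN(m.qty)=116
  8: ids {7, 8} → MIN(m.qty)=13
  12: ids {1} → MIN(m.qty)=32
  15: ids {3, 9} → MIN(m.qty)=113
  16: ids {4, 5, 6} → MIN(m.qty)=90

Chile | 116 ; Chile | 13 ; Chile | 32 ; Brazil | 113 ; Mexico | 90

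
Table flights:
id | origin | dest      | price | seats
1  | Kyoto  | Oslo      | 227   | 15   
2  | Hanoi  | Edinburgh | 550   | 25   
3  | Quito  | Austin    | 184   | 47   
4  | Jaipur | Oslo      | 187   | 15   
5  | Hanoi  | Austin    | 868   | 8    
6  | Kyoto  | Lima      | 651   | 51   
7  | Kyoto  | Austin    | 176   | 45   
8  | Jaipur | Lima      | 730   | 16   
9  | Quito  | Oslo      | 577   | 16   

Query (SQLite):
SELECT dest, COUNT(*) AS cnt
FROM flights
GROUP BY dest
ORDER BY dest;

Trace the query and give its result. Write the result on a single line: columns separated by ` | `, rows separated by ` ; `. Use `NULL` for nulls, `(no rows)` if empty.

Austin | 3 ; Edinburgh | 1 ; Lima | 2 ; Oslo | 3

Partition flights by dest; compute COUNT(*) within each group.
  Austin: ids {3, 5, 7} → COUNT(*)=3
  Edinburgh: ids {2} → COUNT(*)=1
  Lima: ids {6, 8} → COUNT(*)=2
  Oslo: ids {1, 4, 9} → COUNT(*)=3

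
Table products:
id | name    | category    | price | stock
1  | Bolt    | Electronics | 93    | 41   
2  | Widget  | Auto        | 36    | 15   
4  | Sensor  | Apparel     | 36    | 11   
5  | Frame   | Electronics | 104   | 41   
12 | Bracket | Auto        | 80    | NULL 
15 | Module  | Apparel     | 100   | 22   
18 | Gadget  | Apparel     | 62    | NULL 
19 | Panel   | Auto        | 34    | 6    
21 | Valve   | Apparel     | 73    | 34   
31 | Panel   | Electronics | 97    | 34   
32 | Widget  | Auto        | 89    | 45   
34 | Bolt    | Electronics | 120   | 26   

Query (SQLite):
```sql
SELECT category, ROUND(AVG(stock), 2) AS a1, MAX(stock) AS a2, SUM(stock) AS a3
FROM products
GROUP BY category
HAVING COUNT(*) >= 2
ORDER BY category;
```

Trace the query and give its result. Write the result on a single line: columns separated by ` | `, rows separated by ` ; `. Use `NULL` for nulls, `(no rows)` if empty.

Apparel | 22.33 | 34 | 67 ; Auto | 22 | 45 | 66 ; Electronics | 35.5 | 41 | 142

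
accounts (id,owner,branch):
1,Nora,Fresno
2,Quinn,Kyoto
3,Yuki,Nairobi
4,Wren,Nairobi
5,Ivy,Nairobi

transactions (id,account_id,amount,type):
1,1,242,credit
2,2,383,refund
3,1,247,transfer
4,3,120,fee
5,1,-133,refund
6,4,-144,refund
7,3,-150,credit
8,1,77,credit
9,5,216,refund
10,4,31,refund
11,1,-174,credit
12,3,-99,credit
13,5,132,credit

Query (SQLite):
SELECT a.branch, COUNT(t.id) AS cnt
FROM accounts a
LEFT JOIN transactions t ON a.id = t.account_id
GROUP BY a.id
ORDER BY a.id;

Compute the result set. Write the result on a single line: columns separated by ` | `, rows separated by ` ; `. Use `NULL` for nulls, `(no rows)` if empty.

LEFT JOIN keeps every accounts row; unmatched ones get NULL for transactions columns.
Group by accounts.id and compute COUNT(t.id). COUNT(col) of an all-NULL group is 0.
  1: ids {1, 3, 5, 8, 11} → COUNT(t.id)=5
  2: ids {2} → COUNT(t.id)=1
  3: ids {4, 7, 12} → COUNT(t.id)=3
  4: ids {6, 10} → COUNT(t.id)=2
  5: ids {9, 13} → COUNT(t.id)=2

Fresno | 5 ; Kyoto | 1 ; Nairobi | 3 ; Nairobi | 2 ; Nairobi | 2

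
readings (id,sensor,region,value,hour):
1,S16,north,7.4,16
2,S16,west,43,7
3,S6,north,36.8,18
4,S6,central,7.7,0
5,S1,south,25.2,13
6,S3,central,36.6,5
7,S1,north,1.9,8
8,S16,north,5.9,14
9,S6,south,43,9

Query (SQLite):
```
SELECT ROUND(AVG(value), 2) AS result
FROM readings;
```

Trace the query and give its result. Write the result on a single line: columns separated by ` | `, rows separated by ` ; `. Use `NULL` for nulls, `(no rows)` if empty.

All value values: [7.4, 43, 36.8, 7.7, 25.2, 36.6, 1.9, 5.9, 43].
AVG = 207.5 / 9 (rounded to 2 dp).

23.06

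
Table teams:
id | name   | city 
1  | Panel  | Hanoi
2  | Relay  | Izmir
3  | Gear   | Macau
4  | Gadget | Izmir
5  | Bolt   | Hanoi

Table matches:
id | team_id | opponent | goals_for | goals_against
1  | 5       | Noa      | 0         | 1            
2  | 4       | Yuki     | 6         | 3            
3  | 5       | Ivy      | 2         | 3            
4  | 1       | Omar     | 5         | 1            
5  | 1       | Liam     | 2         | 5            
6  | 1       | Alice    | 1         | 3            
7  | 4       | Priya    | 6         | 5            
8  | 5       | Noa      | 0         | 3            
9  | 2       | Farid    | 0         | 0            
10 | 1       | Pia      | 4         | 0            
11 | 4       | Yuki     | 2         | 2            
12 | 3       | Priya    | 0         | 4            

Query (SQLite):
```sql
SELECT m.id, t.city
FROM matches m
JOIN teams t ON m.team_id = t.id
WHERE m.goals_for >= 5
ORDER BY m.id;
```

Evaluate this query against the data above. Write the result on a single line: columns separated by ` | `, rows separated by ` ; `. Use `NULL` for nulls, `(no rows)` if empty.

Each matches row matches the teams row where team_id = teams.id.
Then keep rows with m.goals_for >= 5.

2 | Izmir ; 4 | Hanoi ; 7 | Izmir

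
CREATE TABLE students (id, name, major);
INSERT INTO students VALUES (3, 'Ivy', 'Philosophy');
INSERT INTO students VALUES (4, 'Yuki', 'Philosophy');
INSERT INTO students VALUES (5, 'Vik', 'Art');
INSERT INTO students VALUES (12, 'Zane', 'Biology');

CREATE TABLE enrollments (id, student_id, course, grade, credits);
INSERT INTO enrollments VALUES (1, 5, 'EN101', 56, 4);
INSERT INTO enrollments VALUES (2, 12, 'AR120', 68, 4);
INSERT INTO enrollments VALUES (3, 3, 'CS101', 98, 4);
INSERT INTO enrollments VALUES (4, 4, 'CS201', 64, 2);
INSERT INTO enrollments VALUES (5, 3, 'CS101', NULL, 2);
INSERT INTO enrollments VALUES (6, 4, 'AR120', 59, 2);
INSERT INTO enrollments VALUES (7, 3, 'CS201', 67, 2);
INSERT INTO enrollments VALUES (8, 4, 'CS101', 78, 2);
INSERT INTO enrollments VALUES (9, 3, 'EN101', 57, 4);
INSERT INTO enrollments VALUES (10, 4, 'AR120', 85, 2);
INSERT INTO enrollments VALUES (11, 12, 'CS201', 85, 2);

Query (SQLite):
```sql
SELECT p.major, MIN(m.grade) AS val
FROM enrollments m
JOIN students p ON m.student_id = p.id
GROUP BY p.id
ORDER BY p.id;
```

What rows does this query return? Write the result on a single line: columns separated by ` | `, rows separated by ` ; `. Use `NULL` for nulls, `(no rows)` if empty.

Philosophy | 57 ; Philosophy | 59 ; Art | 56 ; Biology | 68

Join each enrollments row to its students via student_id.
Group joined rows by students.id; compute MIN(m.grade) per group.
  3: ids {3, 5, 7, 9} → MIN(m.grade)=57
  4: ids {4, 6, 8, 10} → MIN(m.grade)=59
  5: ids {1} → MIN(m.grade)=56
  12: ids {2, 11} → MIN(m.grade)=68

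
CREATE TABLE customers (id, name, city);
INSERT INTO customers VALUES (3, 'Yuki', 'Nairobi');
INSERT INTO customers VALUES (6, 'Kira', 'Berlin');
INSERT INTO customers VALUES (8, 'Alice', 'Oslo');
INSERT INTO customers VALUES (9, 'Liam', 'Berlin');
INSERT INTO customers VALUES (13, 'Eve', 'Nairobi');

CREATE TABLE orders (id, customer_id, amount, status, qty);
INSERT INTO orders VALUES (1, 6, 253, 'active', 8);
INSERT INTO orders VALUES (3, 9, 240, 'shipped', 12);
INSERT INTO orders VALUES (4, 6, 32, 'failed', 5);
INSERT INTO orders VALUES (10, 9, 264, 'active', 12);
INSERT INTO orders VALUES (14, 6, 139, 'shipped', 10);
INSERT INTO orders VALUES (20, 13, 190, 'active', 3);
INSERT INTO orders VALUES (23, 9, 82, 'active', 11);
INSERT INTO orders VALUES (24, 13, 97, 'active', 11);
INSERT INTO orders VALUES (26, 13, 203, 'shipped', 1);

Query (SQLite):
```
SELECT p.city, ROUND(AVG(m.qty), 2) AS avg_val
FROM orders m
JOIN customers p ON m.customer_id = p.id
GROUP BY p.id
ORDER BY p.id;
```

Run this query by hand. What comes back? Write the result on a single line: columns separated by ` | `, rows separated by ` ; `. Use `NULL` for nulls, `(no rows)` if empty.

Join each orders row to its customers via customer_id.
Group joined rows by customers.id; compute ROUND(AVG(m.qty), 2) per group.
  6: ids {1, 4, 14} → ROUND(AVG(m.qty), 2)=7.67
  9: ids {3, 10, 23} → ROUND(AVG(m.qty), 2)=11.67
  13: ids {20, 24, 26} → ROUND(AVG(m.qty), 2)=5

Berlin | 7.67 ; Berlin | 11.67 ; Nairobi | 5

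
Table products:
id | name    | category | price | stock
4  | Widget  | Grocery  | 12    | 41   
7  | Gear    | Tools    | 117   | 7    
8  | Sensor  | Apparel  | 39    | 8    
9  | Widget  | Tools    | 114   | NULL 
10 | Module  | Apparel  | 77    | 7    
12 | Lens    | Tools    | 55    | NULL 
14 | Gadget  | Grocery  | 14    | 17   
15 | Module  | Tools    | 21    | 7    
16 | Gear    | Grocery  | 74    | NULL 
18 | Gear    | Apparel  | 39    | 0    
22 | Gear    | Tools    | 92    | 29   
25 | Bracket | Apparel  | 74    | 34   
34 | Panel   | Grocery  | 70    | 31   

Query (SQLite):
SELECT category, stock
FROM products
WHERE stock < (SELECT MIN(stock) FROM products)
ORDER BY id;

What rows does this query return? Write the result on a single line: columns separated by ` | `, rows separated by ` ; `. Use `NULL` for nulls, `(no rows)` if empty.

(no rows)

Scalar subquery: MIN(stock) over all products rows = 0.
Keep rows where stock < that value.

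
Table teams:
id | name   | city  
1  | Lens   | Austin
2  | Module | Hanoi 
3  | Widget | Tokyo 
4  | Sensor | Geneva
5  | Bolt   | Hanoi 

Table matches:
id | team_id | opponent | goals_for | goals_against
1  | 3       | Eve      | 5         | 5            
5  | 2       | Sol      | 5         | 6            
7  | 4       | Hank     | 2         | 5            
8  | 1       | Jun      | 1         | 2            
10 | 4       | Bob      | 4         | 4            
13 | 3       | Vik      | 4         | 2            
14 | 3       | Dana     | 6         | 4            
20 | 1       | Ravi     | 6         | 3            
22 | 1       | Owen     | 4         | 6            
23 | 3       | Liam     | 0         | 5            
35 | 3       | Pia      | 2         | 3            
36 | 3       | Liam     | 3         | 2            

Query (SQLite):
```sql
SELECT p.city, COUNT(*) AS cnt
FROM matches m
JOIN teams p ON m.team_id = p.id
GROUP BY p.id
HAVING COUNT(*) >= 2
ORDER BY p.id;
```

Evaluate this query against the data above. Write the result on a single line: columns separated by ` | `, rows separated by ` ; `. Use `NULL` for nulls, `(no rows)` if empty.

Austin | 3 ; Tokyo | 6 ; Geneva | 2

Join each matches row to its teams via team_id.
Group joined rows by teams.id; compute COUNT(*) per group.
HAVING: keep groups with count ≥ 2.
  1: ids {8, 20, 22} → COUNT(*)=3
  2: ids {5} → COUNT(*)=1
  3: ids {1, 13, 14, 23, 35, 36} → COUNT(*)=6
  4: ids {7, 10} → COUNT(*)=2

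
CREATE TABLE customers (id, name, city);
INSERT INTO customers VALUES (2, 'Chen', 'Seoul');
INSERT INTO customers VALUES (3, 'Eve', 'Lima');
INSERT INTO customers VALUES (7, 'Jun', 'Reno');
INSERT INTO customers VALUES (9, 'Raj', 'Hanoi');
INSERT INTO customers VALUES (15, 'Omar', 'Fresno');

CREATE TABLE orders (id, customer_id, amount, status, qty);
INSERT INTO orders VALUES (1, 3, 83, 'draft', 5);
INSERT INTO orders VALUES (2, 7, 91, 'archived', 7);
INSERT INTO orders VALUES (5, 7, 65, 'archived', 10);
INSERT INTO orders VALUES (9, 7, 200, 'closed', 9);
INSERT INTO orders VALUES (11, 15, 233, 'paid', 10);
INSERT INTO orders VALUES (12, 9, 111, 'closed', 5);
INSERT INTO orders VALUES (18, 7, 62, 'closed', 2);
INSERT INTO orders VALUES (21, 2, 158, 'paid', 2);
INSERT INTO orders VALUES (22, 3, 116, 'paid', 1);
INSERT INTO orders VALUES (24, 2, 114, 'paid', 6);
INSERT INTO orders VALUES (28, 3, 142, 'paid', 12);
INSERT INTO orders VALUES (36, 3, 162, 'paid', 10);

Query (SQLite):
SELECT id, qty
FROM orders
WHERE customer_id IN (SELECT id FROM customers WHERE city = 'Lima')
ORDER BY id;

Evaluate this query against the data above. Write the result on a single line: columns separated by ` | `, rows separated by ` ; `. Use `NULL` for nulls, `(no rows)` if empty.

Inner query: customers.id where city = 'Lima'.
Outer: keep orders rows whose customer_id is in that set.
Inner query → {3}

1 | 5 ; 22 | 1 ; 28 | 12 ; 36 | 10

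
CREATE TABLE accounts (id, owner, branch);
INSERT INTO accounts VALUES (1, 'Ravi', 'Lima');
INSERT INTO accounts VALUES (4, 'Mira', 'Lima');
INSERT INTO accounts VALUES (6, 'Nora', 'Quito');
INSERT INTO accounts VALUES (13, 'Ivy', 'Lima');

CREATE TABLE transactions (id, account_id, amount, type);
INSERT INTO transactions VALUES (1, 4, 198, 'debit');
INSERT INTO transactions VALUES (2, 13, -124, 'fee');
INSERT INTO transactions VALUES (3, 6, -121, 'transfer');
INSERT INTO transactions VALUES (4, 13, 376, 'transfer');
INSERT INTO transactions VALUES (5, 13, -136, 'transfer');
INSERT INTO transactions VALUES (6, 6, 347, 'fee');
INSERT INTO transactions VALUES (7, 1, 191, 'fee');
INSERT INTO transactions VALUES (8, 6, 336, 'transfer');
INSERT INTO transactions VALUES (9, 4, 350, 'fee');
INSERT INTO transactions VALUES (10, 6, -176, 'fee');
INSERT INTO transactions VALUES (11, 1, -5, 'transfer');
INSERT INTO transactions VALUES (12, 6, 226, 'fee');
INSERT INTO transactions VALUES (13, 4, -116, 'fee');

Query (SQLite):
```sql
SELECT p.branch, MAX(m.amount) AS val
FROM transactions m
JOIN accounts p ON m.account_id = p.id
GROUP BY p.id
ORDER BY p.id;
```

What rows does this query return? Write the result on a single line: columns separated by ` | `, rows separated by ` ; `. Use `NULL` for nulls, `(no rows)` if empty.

Join each transactions row to its accounts via account_id.
Group joined rows by accounts.id; compute MAX(m.amount) per group.
  1: ids {7, 11} → MAX(m.amount)=191
  4: ids {1, 9, 13} → MAX(m.amount)=350
  6: ids {3, 6, 8, 10, 12} → MAX(m.amount)=347
  13: ids {2, 4, 5} → MAX(m.amount)=376

Lima | 191 ; Lima | 350 ; Quito | 347 ; Lima | 376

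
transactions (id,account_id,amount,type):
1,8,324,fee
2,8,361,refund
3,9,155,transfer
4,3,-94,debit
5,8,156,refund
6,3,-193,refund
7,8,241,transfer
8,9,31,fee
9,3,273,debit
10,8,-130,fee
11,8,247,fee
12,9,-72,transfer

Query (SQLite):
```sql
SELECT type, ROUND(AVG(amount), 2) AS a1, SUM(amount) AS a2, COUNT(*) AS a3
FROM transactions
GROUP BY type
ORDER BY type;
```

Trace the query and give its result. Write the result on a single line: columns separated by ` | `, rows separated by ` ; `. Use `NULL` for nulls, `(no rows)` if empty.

debit | 89.5 | 179 | 2 ; fee | 118 | 472 | 4 ; refund | 108 | 324 | 3 ; transfer | 108 | 324 | 3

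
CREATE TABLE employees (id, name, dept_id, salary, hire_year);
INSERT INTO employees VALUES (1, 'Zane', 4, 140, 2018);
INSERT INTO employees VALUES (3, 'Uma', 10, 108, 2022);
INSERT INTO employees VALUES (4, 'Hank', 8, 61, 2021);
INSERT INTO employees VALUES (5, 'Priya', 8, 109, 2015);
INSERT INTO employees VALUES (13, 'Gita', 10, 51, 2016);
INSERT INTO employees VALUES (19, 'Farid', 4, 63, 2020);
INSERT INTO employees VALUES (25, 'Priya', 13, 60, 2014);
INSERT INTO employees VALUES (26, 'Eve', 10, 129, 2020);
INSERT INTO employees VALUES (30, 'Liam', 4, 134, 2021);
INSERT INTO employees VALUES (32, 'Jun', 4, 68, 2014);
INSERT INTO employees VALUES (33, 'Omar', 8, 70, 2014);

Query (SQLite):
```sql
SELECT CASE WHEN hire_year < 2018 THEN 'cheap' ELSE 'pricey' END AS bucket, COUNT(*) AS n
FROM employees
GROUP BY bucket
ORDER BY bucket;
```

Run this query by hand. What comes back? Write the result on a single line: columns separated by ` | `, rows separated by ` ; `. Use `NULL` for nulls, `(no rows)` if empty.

Bucket rows by hire_year < 2018 → 'cheap' else 'pricey'; count each bucket.

cheap | 5 ; pricey | 6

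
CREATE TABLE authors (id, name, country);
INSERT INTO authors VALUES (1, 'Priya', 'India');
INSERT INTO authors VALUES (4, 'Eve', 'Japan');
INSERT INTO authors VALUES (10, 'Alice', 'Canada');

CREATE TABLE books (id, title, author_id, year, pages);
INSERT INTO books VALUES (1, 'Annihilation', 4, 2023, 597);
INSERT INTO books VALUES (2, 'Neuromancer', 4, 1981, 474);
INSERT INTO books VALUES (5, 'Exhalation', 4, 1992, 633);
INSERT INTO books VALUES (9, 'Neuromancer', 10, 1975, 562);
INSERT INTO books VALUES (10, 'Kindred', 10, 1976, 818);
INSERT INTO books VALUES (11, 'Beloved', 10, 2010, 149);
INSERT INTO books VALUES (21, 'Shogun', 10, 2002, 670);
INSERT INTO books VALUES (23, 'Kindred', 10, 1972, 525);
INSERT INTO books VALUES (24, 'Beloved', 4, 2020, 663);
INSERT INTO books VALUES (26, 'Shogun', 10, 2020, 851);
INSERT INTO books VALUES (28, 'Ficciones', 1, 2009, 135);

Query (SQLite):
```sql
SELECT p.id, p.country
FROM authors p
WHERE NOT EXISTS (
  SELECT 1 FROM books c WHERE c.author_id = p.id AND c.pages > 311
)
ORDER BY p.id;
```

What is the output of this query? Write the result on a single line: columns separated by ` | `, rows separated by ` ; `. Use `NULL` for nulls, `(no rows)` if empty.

1 | India

For each authors row, check whether any books with matching author_id has pages > 311.
Keep rows where that is false.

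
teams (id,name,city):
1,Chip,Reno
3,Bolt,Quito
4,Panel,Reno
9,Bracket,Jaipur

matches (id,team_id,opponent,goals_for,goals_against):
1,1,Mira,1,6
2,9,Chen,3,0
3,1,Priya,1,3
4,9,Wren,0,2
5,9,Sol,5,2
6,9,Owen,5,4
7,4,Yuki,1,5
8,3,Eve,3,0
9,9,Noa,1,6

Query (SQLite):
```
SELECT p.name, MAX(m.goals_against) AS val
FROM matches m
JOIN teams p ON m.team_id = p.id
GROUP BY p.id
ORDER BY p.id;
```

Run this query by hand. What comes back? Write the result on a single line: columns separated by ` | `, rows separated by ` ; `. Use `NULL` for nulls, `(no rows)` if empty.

Join each matches row to its teams via team_id.
Group joined rows by teams.id; compute MAX(m.goals_against) per group.
  1: ids {1, 3} → MAX(m.goals_against)=6
  3: ids {8} → MAX(m.goals_against)=0
  4: ids {7} → MAX(m.goals_against)=5
  9: ids {2, 4, 5, 6, 9} → MAX(m.goals_against)=6

Chip | 6 ; Bolt | 0 ; Panel | 5 ; Bracket | 6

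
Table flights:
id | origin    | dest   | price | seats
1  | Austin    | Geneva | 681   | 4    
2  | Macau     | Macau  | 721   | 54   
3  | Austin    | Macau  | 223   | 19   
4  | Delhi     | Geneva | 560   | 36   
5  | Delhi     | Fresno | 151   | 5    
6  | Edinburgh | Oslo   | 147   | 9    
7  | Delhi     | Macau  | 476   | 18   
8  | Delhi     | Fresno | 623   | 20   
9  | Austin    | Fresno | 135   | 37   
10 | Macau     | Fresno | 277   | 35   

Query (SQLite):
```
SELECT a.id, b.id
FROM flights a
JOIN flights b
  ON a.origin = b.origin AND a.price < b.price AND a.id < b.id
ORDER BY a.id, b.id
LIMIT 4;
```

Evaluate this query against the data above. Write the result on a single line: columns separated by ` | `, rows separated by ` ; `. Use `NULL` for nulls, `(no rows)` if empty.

4 | 8 ; 5 | 7 ; 5 | 8 ; 7 | 8

Pairs (a,b) with same origin, a.price < b.price, a.id < b.id.
origin groups: Austin:{1,3,9} Delhi:{4,5,7,8} Edinburgh:{6} Macau:{2,10}
Ordered by (a.id, b.id); first 4.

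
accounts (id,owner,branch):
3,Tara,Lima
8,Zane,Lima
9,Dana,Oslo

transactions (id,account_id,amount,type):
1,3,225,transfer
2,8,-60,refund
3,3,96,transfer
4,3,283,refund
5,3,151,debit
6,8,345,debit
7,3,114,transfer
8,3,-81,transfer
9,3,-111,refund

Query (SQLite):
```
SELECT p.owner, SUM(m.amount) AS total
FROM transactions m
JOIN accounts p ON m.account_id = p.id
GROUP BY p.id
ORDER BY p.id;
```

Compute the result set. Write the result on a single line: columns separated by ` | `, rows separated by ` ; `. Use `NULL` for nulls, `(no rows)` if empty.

Tara | 677 ; Zane | 285

Join each transactions row to its accounts via account_id.
Group joined rows by accounts.id; compute SUM(m.amount) per group.
  3: ids {1, 3, 4, 5, 7, 8, 9} → SUM(m.amount)=677
  8: ids {2, 6} → SUM(m.amount)=285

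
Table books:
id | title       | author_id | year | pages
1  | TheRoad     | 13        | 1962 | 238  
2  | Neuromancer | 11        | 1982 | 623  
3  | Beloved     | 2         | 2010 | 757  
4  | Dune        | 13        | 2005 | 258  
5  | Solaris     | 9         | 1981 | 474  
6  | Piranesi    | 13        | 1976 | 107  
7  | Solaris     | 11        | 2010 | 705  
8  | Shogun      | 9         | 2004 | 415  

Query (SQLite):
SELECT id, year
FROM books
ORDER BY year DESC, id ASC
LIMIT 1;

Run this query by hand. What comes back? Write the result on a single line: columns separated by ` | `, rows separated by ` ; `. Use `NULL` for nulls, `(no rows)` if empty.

Sort by year desc, tiebreak id asc: (2010, id=3), (2010, id=7), (2005, id=4), (2004, id=8) …. Take first 1.

3 | 2010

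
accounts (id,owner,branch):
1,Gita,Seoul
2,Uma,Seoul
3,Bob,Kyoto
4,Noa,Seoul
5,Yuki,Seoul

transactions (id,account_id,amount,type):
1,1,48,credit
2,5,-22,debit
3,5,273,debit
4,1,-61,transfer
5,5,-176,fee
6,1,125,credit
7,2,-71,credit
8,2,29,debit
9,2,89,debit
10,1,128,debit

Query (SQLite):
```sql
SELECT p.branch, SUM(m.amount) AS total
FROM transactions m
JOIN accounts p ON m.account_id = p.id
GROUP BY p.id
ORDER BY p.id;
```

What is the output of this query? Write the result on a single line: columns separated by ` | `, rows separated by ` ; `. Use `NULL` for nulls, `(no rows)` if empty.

Join each transactions row to its accounts via account_id.
Group joined rows by accounts.id; compute SUM(m.amount) per group.
  1: ids {1, 4, 6, 10} → SUM(m.amount)=240
  2: ids {7, 8, 9} → SUM(m.amount)=47
  5: ids {2, 3, 5} → SUM(m.amount)=75

Seoul | 240 ; Seoul | 47 ; Seoul | 75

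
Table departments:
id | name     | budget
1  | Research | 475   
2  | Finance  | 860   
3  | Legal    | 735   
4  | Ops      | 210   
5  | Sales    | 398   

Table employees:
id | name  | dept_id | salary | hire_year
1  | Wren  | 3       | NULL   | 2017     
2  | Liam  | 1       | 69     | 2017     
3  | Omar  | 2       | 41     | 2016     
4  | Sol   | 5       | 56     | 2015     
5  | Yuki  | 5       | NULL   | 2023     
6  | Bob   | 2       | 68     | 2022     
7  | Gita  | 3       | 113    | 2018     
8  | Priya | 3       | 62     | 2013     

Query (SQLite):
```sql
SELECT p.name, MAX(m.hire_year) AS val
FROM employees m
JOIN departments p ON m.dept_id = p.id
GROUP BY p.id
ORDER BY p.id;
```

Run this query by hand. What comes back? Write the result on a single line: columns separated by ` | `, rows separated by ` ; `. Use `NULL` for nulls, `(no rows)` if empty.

Research | 2017 ; Finance | 2022 ; Legal | 2018 ; Sales | 2023

Join each employees row to its departments via dept_id.
Group joined rows by departments.id; compute MAX(m.hire_year) per group.
  1: ids {2} → MAX(m.hire_year)=2017
  2: ids {3, 6} → MAX(m.hire_year)=2022
  3: ids {1, 7, 8} → MAX(m.hire_year)=2018
  5: ids {4, 5} → MAX(m.hire_year)=2023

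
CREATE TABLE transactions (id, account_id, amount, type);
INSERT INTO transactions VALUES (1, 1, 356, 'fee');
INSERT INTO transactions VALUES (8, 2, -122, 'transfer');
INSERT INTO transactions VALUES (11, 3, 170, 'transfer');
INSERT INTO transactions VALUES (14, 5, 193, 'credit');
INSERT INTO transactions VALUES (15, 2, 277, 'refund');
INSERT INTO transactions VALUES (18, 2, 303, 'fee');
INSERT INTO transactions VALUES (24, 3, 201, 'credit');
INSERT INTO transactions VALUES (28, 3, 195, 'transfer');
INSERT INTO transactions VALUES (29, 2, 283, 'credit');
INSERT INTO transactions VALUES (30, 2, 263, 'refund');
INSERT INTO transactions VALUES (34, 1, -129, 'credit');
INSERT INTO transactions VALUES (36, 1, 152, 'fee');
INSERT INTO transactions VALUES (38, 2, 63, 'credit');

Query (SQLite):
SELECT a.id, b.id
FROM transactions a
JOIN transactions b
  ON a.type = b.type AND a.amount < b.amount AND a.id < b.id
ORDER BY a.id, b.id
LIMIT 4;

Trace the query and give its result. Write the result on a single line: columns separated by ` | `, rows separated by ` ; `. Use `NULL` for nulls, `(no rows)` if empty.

Pairs (a,b) with same type, a.amount < b.amount, a.id < b.id.
type groups: credit:{14,24,29,34,38} fee:{1,18,36} refund:{15,30} transfer:{8,11,28}
Ordered by (a.id, b.id); first 4.

8 | 11 ; 8 | 28 ; 11 | 28 ; 14 | 24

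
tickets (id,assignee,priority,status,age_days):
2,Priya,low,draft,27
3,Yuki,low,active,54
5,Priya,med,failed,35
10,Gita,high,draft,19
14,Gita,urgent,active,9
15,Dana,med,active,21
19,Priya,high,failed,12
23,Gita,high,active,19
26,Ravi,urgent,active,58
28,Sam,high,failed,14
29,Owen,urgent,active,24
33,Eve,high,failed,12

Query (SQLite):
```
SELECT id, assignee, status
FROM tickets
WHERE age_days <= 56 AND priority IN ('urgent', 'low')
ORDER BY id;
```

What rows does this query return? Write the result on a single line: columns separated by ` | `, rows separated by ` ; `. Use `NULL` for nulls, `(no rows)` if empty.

2 | Priya | draft ; 3 | Yuki | active ; 14 | Gita | active ; 29 | Owen | active

age_days <= 56: ids {2, 3, 5, 10, 14, 15, 19, 23, 28, 29, 33}
priority IN ('urgent', 'low'): ids {2, 3, 14, 26, 29}
Combine with AND.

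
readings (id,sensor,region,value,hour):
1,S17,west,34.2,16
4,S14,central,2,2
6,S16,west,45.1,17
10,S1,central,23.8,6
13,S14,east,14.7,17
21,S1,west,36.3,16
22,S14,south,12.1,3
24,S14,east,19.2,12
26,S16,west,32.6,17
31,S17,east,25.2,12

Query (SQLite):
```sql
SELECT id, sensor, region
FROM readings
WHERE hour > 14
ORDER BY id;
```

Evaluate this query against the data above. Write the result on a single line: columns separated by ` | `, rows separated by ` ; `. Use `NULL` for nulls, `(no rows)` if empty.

hour > 14: ids {1, 6, 13, 21, 26}

1 | S17 | west ; 6 | S16 | west ; 13 | S14 | east ; 21 | S1 | west ; 26 | S16 | west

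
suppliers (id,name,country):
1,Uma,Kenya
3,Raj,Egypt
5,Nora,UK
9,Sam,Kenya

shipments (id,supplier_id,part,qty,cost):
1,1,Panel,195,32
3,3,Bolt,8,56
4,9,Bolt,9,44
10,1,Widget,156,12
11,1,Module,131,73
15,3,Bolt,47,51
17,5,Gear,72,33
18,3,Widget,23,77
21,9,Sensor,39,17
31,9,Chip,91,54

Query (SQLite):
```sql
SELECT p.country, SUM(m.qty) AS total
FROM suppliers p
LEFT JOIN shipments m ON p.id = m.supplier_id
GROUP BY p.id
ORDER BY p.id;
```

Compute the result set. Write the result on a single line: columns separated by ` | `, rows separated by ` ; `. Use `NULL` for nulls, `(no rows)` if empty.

LEFT JOIN keeps every suppliers row; unmatched ones get NULL for shipments columns.
Group by suppliers.id and compute SUM(m.qty). SUM over an all-NULL group is NULL.
  1: ids {1, 10, 11} → SUM(m.qty)=482
  3: ids {3, 15, 18} → SUM(m.qty)=78
  5: ids {17} → SUM(m.qty)=72
  9: ids {4, 21, 31} → SUM(m.qty)=139

Kenya | 482 ; Egypt | 78 ; UK | 72 ; Kenya | 139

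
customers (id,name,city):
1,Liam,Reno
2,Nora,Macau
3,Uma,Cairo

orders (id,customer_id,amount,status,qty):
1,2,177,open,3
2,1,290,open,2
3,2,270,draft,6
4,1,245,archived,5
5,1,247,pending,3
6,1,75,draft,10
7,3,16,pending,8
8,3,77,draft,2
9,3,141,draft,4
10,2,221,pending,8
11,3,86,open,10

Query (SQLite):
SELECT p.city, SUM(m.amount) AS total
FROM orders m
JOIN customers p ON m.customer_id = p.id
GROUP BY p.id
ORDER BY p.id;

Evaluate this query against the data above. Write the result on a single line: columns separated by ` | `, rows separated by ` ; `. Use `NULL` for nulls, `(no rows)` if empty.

Reno | 857 ; Macau | 668 ; Cairo | 320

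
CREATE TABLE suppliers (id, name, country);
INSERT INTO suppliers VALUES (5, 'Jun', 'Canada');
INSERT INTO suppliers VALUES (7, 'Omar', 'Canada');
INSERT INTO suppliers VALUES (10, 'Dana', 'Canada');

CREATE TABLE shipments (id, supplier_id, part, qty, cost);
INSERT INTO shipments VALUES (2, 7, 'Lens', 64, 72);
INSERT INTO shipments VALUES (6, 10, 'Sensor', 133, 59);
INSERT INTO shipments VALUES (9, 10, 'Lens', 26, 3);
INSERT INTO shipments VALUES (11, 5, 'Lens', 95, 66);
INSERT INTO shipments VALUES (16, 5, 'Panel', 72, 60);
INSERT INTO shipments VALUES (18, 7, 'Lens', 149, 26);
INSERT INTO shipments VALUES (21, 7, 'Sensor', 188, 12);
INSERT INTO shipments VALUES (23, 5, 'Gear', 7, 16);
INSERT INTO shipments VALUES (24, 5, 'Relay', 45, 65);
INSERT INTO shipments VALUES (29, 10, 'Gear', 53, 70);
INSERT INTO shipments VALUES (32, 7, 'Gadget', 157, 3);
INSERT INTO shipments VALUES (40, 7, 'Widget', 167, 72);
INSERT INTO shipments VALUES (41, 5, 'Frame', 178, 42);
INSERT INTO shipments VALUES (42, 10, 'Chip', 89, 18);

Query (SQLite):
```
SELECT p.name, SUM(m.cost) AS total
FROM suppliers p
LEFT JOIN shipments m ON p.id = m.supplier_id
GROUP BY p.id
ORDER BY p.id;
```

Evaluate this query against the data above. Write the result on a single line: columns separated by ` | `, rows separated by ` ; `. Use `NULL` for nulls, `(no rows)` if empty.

LEFT JOIN keeps every suppliers row; unmatched ones get NULL for shipments columns.
Group by suppliers.id and compute SUM(m.cost). SUM over an all-NULL group is NULL.
  5: ids {11, 16, 23, 24, 41} → SUM(m.cost)=249
  7: ids {2, 18, 21, 32, 40} → SUM(m.cost)=185
  10: ids {6, 9, 29, 42} → SUM(m.cost)=150

Jun | 249 ; Omar | 185 ; Dana | 150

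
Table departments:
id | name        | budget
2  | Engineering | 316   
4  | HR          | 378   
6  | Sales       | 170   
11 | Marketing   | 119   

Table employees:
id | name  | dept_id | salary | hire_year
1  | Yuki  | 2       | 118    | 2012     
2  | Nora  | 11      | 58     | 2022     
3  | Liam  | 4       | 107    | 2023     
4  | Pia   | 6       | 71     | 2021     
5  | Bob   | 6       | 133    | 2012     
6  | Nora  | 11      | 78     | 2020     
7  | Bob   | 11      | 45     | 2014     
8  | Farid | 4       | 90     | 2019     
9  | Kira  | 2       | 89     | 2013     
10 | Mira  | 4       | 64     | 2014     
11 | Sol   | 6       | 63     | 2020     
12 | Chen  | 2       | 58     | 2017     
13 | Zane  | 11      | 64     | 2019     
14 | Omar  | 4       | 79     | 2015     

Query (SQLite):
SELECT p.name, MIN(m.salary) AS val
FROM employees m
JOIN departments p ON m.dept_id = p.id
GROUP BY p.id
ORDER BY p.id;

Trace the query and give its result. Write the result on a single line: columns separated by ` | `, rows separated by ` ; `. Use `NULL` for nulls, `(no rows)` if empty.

Engineering | 58 ; HR | 64 ; Sales | 63 ; Marketing | 45

Join each employees row to its departments via dept_id.
Group joined rows by departments.id; compute MIN(m.salary) per group.
  2: ids {1, 9, 12} → MIN(m.salary)=58
  4: ids {3, 8, 10, 14} → MIN(m.salary)=64
  6: ids {4, 5, 11} → MIN(m.salary)=63
  11: ids {2, 6, 7, 13} → MIN(m.salary)=45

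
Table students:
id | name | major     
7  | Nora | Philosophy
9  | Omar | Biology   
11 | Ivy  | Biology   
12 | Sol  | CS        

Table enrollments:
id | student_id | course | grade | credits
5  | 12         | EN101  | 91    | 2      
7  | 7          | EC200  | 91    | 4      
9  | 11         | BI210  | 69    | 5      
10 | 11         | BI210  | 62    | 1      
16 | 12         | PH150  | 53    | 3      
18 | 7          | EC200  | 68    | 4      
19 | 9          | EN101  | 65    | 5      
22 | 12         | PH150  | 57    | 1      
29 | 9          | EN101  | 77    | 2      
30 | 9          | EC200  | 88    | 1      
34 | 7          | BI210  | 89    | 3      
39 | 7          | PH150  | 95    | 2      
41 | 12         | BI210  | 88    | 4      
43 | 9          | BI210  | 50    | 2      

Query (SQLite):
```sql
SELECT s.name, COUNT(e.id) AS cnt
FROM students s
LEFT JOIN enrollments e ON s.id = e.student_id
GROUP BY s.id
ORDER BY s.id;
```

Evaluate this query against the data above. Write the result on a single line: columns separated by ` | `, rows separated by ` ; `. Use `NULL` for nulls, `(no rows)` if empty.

Nora | 4 ; Omar | 4 ; Ivy | 2 ; Sol | 4

LEFT JOIN keeps every students row; unmatched ones get NULL for enrollments columns.
Group by students.id and compute COUNT(e.id). COUNT(col) of an all-NULL group is 0.
  7: ids {7, 18, 34, 39} → COUNT(e.id)=4
  9: ids {19, 29, 30, 43} → COUNT(e.id)=4
  11: ids {9, 10} → COUNT(e.id)=2
  12: ids {5, 16, 22, 41} → COUNT(e.id)=4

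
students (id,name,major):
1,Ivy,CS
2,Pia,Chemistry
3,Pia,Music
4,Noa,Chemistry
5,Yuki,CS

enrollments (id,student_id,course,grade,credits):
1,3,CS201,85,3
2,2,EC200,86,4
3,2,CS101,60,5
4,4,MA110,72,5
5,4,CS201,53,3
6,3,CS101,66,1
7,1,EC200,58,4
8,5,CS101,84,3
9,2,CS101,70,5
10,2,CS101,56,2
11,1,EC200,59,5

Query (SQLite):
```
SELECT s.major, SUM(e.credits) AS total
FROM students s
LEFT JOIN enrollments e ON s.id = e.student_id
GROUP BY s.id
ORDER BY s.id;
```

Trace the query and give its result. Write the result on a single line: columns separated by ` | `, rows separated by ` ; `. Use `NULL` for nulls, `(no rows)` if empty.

CS | 9 ; Chemistry | 16 ; Music | 4 ; Chemistry | 8 ; CS | 3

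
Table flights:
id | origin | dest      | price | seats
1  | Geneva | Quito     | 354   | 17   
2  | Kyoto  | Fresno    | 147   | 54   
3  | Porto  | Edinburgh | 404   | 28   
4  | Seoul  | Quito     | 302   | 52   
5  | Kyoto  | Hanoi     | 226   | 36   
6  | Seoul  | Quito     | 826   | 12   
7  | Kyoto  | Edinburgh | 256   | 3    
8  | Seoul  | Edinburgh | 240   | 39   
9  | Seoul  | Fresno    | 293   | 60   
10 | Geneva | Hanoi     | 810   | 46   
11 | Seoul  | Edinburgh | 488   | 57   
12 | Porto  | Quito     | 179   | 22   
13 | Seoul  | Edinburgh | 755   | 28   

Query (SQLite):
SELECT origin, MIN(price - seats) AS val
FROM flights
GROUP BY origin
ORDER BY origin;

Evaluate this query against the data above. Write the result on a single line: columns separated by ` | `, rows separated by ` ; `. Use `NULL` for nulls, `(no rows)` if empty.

Geneva | 337 ; Kyoto | 93 ; Porto | 157 ; Seoul | 201

For each row compute price - seats.
Group by origin; take MIN of the expression per group.
  Geneva: ids {1, 10} → MIN(price - seats)=337
  Kyoto: ids {2, 5, 7} → MIN(price - seats)=93
  Porto: ids {3, 12} → MIN(price - seats)=157
  Seoul: ids {4, 6, 8, 9, 11, 13} → MIN(price - seats)=201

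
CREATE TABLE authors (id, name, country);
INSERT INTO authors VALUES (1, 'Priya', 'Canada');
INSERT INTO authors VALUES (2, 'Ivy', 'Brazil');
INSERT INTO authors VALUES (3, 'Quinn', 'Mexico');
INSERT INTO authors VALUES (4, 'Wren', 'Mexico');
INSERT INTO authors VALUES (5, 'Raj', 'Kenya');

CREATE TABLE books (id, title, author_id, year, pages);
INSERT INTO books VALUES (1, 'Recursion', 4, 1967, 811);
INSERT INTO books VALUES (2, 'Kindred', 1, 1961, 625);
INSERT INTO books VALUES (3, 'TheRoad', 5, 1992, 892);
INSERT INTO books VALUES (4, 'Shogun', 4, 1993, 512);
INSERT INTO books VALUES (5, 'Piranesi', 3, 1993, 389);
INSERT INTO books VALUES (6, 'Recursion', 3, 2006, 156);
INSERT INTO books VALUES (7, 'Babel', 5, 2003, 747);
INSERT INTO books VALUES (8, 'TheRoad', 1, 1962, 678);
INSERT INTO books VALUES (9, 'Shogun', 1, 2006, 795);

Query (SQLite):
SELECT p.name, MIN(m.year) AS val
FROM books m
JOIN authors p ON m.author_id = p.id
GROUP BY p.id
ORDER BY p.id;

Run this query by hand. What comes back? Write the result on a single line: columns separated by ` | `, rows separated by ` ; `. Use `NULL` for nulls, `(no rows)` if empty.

Priya | 1961 ; Quinn | 1993 ; Wren | 1967 ; Raj | 1992

Join each books row to its authors via author_id.
Group joined rows by authors.id; compute MIN(m.year) per group.
  1: ids {2, 8, 9} → MIN(m.year)=1961
  3: ids {5, 6} → MIN(m.year)=1993
  4: ids {1, 4} → MIN(m.year)=1967
  5: ids {3, 7} → MIN(m.year)=1992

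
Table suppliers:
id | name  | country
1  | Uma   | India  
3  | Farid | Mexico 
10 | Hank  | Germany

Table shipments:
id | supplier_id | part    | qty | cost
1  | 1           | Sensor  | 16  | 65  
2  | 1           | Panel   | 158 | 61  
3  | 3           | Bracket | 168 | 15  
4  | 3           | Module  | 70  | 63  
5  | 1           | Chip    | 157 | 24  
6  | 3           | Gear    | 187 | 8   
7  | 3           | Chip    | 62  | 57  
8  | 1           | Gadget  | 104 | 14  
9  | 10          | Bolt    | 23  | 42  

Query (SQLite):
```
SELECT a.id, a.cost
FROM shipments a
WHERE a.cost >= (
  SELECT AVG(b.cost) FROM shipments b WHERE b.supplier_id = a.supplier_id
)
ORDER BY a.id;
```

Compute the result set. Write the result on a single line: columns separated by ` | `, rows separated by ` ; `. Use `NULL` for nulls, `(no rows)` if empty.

1 | 65 ; 2 | 61 ; 4 | 63 ; 7 | 57 ; 9 | 42

For each shipments row a, compute AVG(cost) over rows sharing a.supplier_id.
Keep row a if a.cost >= that per-group AVG.
  supplier_id=1: AVG(cost) = 41.0
  supplier_id=3: AVG(cost) = 35.75
  supplier_id=10: AVG(cost) = 42.0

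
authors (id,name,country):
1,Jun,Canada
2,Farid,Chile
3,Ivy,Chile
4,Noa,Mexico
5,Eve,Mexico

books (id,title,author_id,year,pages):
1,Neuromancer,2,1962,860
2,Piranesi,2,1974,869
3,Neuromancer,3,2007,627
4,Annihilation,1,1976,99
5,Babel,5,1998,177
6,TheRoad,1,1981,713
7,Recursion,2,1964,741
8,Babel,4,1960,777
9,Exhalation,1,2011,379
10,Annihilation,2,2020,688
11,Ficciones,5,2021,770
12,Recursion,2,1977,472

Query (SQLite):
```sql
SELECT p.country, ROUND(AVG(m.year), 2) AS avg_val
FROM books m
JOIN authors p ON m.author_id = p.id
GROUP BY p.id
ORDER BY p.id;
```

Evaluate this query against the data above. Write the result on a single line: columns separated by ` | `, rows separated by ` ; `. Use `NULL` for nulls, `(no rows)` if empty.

Canada | 1989.33 ; Chile | 1979.4 ; Chile | 2007 ; Mexico | 1960 ; Mexico | 2009.5

Join each books row to its authors via author_id.
Group joined rows by authors.id; compute ROUND(AVG(m.year), 2) per group.
  1: ids {4, 6, 9} → ROUND(AVG(m.year), 2)=1989.33
  2: ids {1, 2, 7, 10, 12} → ROUND(AVG(m.year), 2)=1979.4
  3: ids {3} → ROUND(AVG(m.year), 2)=2007
  4: ids {8} → ROUND(AVG(m.year), 2)=1960
  5: ids {5, 11} → ROUND(AVG(m.year), 2)=2009.5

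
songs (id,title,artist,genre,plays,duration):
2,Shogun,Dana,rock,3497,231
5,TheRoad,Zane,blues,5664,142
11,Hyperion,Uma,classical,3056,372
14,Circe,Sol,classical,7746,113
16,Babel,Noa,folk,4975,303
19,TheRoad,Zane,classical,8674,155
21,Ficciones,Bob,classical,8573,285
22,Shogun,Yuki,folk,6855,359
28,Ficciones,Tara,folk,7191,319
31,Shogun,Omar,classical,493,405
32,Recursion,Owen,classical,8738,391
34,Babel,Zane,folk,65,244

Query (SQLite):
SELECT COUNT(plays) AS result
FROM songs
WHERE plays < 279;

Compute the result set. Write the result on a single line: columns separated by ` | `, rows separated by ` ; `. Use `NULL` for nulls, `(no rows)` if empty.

1

Rows where plays < 279 → plays values: [65].
COUNT(plays) counts non-NULL values → 1.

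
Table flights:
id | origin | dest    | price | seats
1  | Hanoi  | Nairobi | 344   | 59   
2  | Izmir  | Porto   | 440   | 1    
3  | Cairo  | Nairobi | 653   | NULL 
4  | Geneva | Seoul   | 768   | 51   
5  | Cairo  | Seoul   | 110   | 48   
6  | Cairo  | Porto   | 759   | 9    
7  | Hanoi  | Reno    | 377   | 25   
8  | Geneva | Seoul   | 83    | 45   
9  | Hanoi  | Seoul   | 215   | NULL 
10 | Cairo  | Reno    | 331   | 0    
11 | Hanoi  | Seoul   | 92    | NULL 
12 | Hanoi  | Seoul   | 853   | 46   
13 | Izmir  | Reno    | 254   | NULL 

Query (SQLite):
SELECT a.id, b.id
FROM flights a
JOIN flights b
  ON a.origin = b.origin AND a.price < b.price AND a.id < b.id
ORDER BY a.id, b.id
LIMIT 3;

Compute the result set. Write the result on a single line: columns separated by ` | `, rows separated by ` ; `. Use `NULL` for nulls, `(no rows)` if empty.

1 | 7 ; 1 | 12 ; 3 | 6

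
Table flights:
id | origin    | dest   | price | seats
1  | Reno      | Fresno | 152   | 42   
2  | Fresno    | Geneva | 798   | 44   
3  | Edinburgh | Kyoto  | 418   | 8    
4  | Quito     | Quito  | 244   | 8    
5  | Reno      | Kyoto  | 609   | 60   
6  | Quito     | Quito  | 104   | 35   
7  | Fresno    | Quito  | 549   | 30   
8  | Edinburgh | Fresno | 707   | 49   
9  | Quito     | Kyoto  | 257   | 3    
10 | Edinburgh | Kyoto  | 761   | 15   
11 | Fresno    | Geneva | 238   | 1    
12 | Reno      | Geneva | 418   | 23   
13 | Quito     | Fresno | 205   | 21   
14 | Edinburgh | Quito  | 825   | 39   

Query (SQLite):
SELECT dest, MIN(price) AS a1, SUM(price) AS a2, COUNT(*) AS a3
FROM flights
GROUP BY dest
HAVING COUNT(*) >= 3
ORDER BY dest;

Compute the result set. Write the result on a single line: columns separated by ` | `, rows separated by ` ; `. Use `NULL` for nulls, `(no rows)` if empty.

Group flights by dest.
Per group compute: MIN(price), SUM(price), COUNT(*).
HAVING: drop groups with fewer than 3 rows.
  Fresno: ids {1, 8, 13} → MIN(price)=152, SUM(price)=1064, COUNT(*)=3
  Geneva: ids {2, 11, 12} → MIN(price)=238, SUM(price)=1454, COUNT(*)=3
  Kyoto: ids {3, 5, 9, 10} → MIN(price)=257, SUM(price)=2045, COUNT(*)=4
  Quito: ids {4, 6, 7, 14} → MIN(price)=104, SUM(price)=1722, COUNT(*)=4

Fresno | 152 | 1064 | 3 ; Geneva | 238 | 1454 | 3 ; Kyoto | 257 | 2045 | 4 ; Quito | 104 | 1722 | 4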